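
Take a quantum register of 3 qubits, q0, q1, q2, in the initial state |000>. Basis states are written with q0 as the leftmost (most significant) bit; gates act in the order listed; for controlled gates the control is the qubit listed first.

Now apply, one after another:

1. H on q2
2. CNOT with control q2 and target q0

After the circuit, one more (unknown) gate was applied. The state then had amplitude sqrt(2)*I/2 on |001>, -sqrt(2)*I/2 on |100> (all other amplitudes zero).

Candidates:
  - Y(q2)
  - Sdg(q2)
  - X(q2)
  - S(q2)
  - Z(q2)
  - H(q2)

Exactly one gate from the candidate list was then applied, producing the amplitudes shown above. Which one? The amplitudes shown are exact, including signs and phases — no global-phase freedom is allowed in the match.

The applied gate was Y(q2).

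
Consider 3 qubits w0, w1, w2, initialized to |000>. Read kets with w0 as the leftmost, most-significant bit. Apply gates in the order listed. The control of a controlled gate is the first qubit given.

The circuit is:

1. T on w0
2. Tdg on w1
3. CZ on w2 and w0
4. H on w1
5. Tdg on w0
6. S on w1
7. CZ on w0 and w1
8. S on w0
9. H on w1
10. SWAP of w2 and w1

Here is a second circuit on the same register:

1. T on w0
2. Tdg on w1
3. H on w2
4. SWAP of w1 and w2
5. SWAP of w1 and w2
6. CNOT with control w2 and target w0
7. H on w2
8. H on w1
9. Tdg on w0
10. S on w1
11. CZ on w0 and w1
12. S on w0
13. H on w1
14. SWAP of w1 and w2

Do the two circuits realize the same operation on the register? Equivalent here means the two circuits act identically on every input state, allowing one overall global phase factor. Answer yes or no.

No: there is an input state on which the two circuits produce genuinely different outputs (not merely differing by a phase).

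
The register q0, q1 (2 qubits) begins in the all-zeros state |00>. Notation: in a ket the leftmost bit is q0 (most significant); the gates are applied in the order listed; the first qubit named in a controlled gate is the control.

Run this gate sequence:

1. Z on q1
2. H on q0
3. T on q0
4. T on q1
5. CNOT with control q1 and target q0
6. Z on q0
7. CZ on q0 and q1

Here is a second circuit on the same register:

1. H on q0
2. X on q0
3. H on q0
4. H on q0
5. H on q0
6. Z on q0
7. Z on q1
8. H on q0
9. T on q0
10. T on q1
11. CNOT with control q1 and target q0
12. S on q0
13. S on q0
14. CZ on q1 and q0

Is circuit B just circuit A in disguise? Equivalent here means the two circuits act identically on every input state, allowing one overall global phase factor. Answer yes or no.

Yes — the two circuits implement the same unitary up to a global phase.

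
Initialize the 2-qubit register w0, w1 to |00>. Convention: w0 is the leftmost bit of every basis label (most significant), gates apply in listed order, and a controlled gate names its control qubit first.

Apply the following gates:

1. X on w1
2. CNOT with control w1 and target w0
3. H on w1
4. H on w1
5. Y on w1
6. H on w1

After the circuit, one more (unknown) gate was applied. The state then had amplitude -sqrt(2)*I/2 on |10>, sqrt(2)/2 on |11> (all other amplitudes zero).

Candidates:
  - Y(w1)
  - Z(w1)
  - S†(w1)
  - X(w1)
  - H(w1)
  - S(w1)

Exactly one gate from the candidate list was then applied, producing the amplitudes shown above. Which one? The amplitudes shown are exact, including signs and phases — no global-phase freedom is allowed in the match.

The applied gate was S(w1). Key observation: gates 3-4 undo each other exactly, leaving only the rest of the circuit to track.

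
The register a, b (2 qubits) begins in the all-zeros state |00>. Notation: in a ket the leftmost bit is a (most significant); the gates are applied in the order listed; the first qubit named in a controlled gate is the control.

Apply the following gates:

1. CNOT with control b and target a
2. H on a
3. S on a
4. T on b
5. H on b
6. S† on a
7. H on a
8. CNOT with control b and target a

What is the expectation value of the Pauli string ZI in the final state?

The expectation value of ZI is 0.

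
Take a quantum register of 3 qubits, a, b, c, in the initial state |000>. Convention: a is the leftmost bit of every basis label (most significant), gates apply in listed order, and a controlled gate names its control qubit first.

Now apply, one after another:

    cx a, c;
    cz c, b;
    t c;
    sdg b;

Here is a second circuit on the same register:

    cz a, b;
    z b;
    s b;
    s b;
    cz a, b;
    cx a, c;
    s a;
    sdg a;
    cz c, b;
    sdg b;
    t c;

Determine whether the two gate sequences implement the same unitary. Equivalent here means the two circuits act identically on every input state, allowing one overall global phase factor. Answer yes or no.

Yes — the two circuits implement the same unitary up to a global phase.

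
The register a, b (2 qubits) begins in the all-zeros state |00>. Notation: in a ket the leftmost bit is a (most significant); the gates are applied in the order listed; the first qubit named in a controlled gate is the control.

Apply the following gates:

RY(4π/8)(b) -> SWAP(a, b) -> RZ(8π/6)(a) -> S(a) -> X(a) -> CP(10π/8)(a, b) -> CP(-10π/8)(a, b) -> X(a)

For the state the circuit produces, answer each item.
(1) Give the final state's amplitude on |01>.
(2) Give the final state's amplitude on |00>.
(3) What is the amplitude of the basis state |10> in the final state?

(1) |01> carries amplitude 0 in the final state. Key observation: steps 5-8 multiply out to the identity, so the circuit reduces to the remaining gates.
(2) |00> carries amplitude -sqrt(2)*exp(I*pi/3)/2 in the final state.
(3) The final state's coefficient on |10> equals -sqrt(2)*exp(I*pi/6)/2.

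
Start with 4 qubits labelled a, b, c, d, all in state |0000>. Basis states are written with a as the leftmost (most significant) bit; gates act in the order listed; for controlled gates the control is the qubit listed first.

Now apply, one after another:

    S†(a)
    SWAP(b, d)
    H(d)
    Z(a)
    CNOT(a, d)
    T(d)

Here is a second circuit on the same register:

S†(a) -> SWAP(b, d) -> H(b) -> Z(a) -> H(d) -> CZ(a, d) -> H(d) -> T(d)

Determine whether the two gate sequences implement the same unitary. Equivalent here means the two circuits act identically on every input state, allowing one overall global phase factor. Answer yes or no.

No — the two circuits implement different unitaries, even allowing a global phase.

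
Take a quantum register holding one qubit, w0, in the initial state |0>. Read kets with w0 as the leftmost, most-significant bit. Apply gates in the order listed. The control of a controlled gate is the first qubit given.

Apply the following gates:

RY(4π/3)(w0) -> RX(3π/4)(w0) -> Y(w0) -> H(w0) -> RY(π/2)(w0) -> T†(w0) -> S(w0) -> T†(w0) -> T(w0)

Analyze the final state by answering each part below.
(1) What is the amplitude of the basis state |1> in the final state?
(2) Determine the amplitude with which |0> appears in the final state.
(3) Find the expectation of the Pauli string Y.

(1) The final state's coefficient on |1> equals -sqrt(6 - 3*sqrt(2))*exp(3*I*pi/4)/4 + sqrt(sqrt(2) + 2)*exp(I*pi/4)/4.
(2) The final state's coefficient on |0> equals sqrt(3*sqrt(2) + 6)/4 - I*sqrt(2 - sqrt(2))/4.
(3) The observable Y averages to -1/4 + sqrt(6)/4.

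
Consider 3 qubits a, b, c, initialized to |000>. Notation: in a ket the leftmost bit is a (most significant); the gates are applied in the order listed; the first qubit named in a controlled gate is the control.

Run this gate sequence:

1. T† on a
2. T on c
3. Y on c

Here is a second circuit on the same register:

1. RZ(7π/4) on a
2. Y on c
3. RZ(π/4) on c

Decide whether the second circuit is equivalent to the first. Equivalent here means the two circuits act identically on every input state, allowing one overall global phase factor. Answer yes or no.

No — the two circuits implement different unitaries, even allowing a global phase.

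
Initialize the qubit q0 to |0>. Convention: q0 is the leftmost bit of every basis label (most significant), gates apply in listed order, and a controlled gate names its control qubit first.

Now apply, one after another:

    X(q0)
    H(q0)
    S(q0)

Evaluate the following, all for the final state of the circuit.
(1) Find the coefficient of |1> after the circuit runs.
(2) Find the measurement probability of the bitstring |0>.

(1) |1> carries amplitude -sqrt(2)*I/2 in the final state.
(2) Outcome |0> occurs with probability 1/2.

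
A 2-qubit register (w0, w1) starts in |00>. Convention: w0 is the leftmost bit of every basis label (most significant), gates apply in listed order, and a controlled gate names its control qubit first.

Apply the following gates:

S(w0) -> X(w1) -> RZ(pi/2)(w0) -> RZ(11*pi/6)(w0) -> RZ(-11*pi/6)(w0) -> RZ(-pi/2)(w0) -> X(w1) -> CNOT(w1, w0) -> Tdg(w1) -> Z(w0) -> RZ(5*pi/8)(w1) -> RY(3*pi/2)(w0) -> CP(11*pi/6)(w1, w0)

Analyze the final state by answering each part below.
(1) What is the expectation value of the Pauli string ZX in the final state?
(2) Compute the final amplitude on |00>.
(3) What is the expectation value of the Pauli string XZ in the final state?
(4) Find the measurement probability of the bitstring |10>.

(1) The observable ZX averages to 0.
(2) The amplitude on |00> is sqrt(2)*exp(11*I*pi/16)/2.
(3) The expectation value of XZ is -1.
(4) A full measurement returns |10> with probability 1/2.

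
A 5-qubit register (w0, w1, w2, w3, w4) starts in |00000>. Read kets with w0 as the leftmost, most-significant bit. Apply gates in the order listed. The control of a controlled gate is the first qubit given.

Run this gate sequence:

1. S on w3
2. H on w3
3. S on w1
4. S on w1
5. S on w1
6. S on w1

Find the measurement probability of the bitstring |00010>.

A full measurement returns |00010> with probability 1/2. Key observation: gates 3-6 undo each other exactly, leaving only the rest of the circuit to track.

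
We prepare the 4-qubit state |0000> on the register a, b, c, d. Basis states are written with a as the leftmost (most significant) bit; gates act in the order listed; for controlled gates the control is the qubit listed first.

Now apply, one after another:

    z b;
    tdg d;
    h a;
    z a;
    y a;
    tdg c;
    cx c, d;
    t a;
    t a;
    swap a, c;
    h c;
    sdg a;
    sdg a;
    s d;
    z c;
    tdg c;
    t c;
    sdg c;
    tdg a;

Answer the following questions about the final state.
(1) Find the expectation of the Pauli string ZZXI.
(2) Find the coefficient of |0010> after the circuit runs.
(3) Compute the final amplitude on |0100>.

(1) The observable ZZXI averages to 1.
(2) The final state's coefficient on |0010> equals -1/2 + I/2.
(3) |0100> carries amplitude 0 in the final state.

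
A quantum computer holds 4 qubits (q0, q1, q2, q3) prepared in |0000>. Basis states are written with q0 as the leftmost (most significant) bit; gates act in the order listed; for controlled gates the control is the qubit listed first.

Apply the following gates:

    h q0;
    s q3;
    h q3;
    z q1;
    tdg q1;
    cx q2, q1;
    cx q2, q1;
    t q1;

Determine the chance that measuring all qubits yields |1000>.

A full measurement returns |1000> with probability 1/4. Key observation: steps 5-8 multiply out to the identity, so the circuit reduces to the remaining gates.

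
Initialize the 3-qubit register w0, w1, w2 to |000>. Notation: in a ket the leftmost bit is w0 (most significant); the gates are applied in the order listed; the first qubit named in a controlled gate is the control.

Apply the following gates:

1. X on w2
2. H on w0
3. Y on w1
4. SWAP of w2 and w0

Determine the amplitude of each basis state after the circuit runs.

The resulting statevector has amplitude sqrt(2)*I/2 on |110>, sqrt(2)*I/2 on |111>, and 0 on every other basis state.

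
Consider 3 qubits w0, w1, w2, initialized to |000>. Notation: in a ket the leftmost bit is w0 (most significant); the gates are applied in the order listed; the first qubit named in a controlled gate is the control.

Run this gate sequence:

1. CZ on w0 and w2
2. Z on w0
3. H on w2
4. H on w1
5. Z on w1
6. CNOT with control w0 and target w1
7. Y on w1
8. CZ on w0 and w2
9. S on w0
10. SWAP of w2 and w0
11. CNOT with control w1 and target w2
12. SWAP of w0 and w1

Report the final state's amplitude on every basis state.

The resulting statevector has amplitude I/2 on |000>, 0 on |001>, I/2 on |010>, 0 on |011>, 0 on |100>, I/2 on |101>, 0 on |110>, I/2 on |111>.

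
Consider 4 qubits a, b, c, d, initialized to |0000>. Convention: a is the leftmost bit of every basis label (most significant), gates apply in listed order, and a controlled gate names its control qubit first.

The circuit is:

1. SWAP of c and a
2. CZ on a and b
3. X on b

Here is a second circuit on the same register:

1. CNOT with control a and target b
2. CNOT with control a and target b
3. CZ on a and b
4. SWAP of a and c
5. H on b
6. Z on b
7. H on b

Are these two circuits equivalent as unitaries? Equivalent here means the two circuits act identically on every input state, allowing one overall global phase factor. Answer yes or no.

No — the two circuits implement different unitaries, even allowing a global phase.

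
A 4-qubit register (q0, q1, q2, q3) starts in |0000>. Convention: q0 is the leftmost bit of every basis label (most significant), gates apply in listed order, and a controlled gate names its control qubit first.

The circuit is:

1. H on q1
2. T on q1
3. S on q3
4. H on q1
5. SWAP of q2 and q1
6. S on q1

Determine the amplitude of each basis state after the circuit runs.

After the circuit, the state carries amplitude 1/2 + exp(I*pi/4)/2 on |0000>, 1/2 - exp(I*pi/4)/2 on |0010>, and 0 on every other basis state.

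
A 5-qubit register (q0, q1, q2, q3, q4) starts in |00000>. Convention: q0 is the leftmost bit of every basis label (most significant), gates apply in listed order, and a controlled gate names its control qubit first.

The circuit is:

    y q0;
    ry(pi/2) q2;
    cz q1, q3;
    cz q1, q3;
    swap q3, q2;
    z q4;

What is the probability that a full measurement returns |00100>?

A full measurement returns |00100> with probability 0. Key observation: the block from step 3 through step 4 cancels to the identity and can be dropped.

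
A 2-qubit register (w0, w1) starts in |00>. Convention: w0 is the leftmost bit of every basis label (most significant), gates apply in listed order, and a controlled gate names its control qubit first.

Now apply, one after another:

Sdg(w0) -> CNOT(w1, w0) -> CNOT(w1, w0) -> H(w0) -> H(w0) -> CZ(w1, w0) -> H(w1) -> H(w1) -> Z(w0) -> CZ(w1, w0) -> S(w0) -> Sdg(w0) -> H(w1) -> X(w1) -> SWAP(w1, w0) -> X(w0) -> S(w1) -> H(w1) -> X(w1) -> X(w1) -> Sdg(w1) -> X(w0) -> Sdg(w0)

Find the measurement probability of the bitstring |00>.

Outcome |00> occurs with probability 1/4. Key observation: steps 2-3 multiply out to the identity, so the circuit reduces to the remaining gates.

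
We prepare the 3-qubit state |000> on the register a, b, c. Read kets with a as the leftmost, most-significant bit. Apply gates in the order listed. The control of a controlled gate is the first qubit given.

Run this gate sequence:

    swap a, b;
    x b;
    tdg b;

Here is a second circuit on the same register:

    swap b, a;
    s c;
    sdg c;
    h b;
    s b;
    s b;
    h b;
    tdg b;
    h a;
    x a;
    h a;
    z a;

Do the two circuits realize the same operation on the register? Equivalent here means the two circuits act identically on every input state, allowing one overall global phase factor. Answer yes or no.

Yes: on every input state the two circuits agree up to one overall phase factor.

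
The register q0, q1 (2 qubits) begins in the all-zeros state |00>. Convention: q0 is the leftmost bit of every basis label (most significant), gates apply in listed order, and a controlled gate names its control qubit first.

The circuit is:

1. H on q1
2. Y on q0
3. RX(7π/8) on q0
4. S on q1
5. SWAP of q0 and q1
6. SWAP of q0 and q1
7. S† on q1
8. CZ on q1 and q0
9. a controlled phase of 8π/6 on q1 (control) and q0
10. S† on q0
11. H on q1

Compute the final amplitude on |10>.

The amplitude on |10> is (1 + exp(I*pi/3))*sin(pi/16)/2.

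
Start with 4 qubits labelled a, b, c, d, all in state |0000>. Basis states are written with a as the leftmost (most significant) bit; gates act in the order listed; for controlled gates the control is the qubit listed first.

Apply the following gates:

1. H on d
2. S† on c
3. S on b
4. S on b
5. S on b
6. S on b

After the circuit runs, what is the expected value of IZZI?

In the final state, IZZI has expectation 1. Key observation: gates 3-6 undo each other exactly, leaving only the rest of the circuit to track.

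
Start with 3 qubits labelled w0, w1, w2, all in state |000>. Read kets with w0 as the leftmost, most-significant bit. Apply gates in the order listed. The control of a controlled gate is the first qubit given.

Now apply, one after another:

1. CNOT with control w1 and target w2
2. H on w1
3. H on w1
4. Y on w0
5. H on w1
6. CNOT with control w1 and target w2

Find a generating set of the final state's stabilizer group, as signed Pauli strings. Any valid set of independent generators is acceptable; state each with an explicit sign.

The final state is stabilized by the group generated by +IXX, -ZII, +IZZ; other independent generating sets are equally valid.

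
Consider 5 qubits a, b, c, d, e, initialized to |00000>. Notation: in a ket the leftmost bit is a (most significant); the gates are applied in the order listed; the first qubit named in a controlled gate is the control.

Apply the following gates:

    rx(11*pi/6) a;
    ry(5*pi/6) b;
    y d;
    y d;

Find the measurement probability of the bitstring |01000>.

A full measurement returns |01000> with probability sqrt(3)/4 + 7/16.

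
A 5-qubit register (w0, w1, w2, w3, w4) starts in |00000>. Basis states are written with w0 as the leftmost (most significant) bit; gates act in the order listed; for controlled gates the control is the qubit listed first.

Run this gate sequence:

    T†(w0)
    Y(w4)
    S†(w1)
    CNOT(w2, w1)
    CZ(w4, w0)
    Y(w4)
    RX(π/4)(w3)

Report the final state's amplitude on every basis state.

The resulting statevector has amplitude sqrt(sqrt(2) + 2)/2 on |00000>, -I*sqrt(2 - sqrt(2))/2 on |00010>, and 0 on every other basis state.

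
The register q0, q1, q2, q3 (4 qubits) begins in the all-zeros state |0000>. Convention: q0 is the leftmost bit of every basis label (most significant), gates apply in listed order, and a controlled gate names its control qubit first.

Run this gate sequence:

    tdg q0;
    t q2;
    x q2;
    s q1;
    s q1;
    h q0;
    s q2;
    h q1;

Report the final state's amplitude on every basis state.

The resulting statevector has amplitude I/2 on |0010>, I/2 on |0110>, I/2 on |1010>, I/2 on |1110>, and 0 on every other basis state.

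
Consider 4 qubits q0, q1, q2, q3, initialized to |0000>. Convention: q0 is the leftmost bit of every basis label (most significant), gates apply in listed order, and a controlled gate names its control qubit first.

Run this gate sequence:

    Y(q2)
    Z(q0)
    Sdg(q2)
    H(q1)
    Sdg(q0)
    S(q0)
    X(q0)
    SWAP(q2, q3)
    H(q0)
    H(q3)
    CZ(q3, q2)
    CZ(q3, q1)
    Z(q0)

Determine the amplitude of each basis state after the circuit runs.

The final amplitudes are sqrt(2)/4 on |0000>, -sqrt(2)/4 on |0001>, 0 on |0010>, 0 on |0011>, sqrt(2)/4 on |0100>, sqrt(2)/4 on |0101>, 0 on |0110>, 0 on |0111>, sqrt(2)/4 on |1000>, -sqrt(2)/4 on |1001>, 0 on |1010>, 0 on |1011>, sqrt(2)/4 on |1100>, sqrt(2)/4 on |1101>, 0 on |1110>, 0 on |1111>.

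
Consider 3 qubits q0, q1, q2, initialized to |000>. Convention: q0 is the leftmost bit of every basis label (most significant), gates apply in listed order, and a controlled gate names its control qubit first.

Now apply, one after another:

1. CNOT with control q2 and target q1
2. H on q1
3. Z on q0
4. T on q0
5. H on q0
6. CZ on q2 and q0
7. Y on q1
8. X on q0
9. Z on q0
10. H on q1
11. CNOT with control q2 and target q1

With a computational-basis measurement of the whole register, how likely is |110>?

The probability of measuring |110> is 1/2.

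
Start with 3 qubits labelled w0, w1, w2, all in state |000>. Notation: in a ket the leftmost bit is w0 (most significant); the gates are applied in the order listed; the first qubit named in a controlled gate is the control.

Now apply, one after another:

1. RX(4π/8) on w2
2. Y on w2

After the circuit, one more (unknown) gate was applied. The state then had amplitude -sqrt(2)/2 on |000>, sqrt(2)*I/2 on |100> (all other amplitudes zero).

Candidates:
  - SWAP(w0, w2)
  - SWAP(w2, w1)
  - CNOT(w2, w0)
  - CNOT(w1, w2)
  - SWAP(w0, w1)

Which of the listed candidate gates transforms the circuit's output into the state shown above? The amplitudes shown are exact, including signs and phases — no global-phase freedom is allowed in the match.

The unique candidate consistent with the amplitudes is SWAP(w0, w2).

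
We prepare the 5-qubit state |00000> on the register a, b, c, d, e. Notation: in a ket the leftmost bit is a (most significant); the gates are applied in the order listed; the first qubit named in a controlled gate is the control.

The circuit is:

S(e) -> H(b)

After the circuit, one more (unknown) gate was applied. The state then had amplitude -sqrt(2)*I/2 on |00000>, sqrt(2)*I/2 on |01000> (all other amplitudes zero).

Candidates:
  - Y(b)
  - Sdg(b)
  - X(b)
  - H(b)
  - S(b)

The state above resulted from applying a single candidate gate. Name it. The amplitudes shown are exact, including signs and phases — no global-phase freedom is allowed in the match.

The applied gate was Y(b).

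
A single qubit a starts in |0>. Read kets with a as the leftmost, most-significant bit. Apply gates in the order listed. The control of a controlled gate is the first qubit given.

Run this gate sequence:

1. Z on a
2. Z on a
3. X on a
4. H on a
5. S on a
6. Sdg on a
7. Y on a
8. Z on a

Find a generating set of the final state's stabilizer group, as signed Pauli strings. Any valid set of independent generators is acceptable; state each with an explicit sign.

One valid set of independent stabilizer generators is -X (any independent generating set of the same group is equally correct). Key observation: the block from step 5 through step 6 cancels to the identity and can be dropped.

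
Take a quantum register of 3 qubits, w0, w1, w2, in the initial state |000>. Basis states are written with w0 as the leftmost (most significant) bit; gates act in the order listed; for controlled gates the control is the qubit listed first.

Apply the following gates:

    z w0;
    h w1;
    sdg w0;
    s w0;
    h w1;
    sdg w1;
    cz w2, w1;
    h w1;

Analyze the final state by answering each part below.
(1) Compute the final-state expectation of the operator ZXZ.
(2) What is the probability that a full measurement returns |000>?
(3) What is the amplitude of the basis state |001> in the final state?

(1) In the final state, ZXZ has expectation 1. Key observation: gates 2-5 undo each other exactly, leaving only the rest of the circuit to track.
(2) The probability of measuring |000> is 1/2.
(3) |001> carries amplitude 0 in the final state.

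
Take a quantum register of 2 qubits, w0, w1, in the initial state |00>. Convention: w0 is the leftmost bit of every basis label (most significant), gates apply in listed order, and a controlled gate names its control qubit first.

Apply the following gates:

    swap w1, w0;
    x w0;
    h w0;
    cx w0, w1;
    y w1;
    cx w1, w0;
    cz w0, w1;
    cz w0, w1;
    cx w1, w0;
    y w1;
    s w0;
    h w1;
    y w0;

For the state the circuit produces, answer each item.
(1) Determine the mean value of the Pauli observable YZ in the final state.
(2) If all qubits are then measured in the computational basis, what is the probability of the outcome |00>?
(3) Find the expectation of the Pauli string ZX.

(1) The expectation value of YZ is -1.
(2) The probability of measuring |00> is 1/4.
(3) The expectation value of ZX is -1.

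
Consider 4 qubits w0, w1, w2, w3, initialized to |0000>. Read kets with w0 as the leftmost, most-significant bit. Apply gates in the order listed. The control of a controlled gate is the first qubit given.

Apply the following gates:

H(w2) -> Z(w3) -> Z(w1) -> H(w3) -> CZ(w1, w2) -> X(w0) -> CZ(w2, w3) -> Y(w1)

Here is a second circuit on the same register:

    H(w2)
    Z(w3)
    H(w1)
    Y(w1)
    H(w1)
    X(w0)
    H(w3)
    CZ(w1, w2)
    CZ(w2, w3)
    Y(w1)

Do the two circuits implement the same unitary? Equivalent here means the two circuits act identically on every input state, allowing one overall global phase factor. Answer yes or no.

No, they are not equivalent — no single phase factor reconciles the two unitaries.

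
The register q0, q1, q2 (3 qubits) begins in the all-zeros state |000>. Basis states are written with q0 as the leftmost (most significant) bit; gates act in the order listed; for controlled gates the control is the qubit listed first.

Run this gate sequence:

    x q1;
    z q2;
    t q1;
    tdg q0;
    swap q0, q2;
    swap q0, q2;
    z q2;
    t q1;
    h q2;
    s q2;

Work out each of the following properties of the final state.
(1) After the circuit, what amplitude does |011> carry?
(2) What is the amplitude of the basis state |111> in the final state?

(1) |011> carries amplitude -sqrt(2)/2 in the final state.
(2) The final state's coefficient on |111> equals 0.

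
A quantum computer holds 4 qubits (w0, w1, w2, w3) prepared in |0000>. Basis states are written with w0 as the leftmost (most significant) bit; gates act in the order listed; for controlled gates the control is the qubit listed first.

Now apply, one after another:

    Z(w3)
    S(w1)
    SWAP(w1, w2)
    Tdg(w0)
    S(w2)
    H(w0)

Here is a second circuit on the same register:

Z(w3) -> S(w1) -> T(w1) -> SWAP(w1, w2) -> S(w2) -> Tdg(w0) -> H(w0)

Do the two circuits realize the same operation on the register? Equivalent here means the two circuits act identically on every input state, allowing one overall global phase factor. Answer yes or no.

No: there is an input state on which the two circuits produce genuinely different outputs (not merely differing by a phase).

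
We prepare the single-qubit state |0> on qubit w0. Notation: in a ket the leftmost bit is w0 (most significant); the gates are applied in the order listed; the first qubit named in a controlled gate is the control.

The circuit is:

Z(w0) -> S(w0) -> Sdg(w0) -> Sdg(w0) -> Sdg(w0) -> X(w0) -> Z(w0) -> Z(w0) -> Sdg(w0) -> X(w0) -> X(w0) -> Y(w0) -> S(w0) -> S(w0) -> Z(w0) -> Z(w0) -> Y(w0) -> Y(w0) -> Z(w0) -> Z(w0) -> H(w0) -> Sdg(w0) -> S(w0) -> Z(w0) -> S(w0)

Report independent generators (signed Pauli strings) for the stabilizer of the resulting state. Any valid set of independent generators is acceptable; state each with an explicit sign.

The final state is stabilized by the group generated by -Y; other independent generating sets are equally valid.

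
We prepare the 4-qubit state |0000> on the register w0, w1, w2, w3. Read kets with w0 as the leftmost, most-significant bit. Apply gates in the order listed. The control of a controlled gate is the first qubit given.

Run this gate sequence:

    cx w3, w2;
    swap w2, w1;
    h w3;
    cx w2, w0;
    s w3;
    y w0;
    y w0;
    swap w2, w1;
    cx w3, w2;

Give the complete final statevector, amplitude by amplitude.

The resulting statevector has amplitude sqrt(2)/2 on |0000>, sqrt(2)*I/2 on |0011>, and 0 on every other basis state.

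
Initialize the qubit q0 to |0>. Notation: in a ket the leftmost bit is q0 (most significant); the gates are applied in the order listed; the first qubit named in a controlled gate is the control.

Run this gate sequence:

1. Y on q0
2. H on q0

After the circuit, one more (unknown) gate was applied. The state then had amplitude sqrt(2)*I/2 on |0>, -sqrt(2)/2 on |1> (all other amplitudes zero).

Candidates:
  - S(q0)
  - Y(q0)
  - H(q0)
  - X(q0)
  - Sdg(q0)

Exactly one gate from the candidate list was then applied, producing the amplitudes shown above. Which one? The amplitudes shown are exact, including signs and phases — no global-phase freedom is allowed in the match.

It was Sdg(q0) that produced the state shown.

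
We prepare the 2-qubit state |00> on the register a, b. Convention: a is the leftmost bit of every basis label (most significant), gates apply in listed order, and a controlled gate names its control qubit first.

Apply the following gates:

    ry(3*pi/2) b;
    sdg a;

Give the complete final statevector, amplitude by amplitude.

The final amplitudes are -sqrt(2)/2 on |00>, sqrt(2)/2 on |01>, 0 on |10>, 0 on |11>.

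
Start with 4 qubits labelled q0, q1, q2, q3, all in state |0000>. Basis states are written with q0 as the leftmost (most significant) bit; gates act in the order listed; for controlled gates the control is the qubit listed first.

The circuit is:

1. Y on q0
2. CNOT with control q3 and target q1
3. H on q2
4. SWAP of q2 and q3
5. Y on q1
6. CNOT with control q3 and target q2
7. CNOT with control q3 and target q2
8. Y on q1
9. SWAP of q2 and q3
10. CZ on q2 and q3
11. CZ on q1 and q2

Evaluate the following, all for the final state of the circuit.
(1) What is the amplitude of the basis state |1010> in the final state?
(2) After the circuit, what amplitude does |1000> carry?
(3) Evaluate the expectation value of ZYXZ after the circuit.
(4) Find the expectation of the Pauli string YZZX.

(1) |1010> carries amplitude sqrt(2)*I/2 in the final state.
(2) The final state's coefficient on |1000> equals sqrt(2)*I/2.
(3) In the final state, ZYXZ has expectation 0.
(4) In the final state, YZZX has expectation 0.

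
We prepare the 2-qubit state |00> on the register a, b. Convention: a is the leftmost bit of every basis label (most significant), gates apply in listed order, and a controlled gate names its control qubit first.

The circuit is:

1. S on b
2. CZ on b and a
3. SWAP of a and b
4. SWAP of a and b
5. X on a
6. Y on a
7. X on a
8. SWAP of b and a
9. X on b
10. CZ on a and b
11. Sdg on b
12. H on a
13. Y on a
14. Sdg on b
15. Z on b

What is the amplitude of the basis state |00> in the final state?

The final state's coefficient on |00> equals -sqrt(2)/2. Key observation: gates 3-4 undo each other exactly, leaving only the rest of the circuit to track.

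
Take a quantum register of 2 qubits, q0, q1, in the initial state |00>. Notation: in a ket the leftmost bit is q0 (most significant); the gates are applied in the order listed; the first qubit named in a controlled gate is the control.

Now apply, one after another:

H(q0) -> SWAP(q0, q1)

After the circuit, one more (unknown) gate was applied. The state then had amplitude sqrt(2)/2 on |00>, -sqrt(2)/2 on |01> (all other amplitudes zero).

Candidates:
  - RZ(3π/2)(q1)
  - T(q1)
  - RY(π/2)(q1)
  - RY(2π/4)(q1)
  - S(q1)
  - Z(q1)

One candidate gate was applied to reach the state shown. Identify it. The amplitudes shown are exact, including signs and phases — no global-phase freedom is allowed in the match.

The unique candidate consistent with the amplitudes is Z(q1).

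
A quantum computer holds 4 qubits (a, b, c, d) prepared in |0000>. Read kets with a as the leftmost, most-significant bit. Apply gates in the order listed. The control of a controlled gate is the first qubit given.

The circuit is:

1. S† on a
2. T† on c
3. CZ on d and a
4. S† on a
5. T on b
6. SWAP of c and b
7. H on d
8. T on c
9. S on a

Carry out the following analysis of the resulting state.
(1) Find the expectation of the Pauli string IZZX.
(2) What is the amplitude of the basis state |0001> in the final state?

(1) The expectation value of IZZX is 1.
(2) |0001> carries amplitude sqrt(2)/2 in the final state.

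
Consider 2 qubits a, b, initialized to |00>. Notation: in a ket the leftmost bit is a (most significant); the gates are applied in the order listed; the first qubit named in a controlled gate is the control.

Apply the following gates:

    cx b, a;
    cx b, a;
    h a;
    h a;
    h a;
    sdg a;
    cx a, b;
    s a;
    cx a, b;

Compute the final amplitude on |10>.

|10> carries amplitude sqrt(2)/2 in the final state.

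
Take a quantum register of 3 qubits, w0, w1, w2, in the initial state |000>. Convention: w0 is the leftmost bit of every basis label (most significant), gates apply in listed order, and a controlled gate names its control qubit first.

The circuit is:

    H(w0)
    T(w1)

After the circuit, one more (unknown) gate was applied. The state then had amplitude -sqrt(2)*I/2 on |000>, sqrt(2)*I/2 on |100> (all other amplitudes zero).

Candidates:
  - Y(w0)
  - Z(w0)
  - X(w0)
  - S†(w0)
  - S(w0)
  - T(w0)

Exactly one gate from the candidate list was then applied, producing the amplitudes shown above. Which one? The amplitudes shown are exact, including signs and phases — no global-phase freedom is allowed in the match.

The unique candidate consistent with the amplitudes is Y(w0).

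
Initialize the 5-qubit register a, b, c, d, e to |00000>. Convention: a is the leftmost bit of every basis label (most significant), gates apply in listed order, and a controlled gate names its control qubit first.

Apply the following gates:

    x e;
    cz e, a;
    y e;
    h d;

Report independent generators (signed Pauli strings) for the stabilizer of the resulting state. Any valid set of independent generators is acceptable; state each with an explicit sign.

The final state is stabilized by the group generated by +IIIXI, +ZIIII, +IZIII, +IIZII, +IIIIZ; other independent generating sets are equally valid.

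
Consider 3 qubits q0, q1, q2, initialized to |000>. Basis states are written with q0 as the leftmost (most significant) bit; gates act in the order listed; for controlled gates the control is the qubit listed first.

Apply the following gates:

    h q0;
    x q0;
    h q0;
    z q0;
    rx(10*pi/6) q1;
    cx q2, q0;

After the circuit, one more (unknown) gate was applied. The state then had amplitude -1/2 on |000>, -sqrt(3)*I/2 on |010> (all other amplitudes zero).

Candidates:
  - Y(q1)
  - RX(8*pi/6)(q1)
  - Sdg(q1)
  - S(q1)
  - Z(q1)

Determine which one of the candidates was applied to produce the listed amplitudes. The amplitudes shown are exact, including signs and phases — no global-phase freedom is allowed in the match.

The applied gate was Y(q1).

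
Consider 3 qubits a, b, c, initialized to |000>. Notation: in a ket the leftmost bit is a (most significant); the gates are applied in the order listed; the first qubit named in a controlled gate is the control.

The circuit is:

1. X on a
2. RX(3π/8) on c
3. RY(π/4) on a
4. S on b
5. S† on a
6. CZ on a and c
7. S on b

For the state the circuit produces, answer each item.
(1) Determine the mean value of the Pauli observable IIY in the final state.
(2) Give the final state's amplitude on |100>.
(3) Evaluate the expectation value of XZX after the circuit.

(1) The observable IIY averages to sqrt(2*sqrt(2) + 4)/4.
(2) |100> carries amplitude -I*sqrt(sqrt(2) + 2)*cos(3*pi/16)/2 in the final state.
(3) The observable XZX averages to -4*sqrt(1/2 - sqrt(2)/4)*sqrt(sqrt(2)/4 + 1/2)*sin(3*pi/16)*cos(3*pi/16).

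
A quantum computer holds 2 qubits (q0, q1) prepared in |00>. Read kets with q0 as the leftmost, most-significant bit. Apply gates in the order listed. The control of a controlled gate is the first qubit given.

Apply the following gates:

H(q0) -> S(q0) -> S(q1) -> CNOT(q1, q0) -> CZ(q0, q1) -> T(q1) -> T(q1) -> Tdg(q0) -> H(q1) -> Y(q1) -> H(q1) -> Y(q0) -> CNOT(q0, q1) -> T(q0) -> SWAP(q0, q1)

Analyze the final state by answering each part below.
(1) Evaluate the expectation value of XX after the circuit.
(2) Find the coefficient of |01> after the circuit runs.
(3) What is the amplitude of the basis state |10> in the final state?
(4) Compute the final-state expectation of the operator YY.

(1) In the final state, XX has expectation -1.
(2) The amplitude on |01> is sqrt(2)*exp(I*pi/4)/2.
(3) |10> carries amplitude -sqrt(2)*exp(I*pi/4)/2 in the final state.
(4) The expectation value of YY is -1.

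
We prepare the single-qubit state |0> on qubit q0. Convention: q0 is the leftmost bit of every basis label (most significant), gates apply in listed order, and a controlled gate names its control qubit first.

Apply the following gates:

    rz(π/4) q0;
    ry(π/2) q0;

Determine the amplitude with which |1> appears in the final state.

|1> carries amplitude -sqrt(2)*exp(7*I*pi/8)/2 in the final state.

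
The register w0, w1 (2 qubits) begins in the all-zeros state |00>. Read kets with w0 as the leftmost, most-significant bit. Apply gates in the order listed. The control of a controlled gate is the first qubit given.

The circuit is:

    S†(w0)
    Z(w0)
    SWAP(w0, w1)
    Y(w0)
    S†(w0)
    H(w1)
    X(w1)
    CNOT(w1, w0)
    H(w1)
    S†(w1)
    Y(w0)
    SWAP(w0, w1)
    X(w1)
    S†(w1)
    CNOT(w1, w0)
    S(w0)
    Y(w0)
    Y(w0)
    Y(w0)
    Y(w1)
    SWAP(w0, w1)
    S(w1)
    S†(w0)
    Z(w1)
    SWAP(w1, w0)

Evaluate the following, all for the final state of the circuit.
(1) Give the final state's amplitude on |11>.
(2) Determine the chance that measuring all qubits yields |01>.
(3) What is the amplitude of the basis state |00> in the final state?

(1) The amplitude on |11> is I/2.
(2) Outcome |01> occurs with probability 1/4.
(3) The amplitude on |00> is I/2.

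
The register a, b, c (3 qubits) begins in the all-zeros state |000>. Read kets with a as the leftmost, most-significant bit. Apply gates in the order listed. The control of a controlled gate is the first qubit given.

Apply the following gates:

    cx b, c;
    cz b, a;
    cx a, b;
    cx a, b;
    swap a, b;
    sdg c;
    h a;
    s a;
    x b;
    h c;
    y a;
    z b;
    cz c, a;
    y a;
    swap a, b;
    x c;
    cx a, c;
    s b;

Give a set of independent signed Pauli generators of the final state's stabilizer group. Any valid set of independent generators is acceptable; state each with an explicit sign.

One valid set of independent stabilizer generators is -IXZ, -IZX, -ZII (any independent generating set of the same group is equally correct).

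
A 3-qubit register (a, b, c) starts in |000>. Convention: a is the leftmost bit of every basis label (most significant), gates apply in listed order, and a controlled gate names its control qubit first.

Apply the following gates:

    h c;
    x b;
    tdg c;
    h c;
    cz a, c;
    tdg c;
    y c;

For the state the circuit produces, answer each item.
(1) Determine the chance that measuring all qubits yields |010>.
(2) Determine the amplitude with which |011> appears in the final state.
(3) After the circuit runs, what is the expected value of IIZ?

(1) Outcome |010> occurs with probability 1/2 - sqrt(2)/4.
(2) The final state's coefficient on |011> equals exp(I*pi/4)/2 + I/2.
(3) In the final state, IIZ has expectation -sqrt(2)/2.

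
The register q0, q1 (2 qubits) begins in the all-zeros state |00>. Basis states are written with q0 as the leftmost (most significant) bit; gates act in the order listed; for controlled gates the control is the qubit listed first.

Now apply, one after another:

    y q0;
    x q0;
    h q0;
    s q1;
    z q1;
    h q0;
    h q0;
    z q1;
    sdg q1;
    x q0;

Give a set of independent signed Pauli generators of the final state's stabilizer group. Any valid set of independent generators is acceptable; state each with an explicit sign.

One valid set of independent stabilizer generators is +XI, +IZ (any independent generating set of the same group is equally correct). Key observation: steps 4-9 multiply out to the identity, so the circuit reduces to the remaining gates.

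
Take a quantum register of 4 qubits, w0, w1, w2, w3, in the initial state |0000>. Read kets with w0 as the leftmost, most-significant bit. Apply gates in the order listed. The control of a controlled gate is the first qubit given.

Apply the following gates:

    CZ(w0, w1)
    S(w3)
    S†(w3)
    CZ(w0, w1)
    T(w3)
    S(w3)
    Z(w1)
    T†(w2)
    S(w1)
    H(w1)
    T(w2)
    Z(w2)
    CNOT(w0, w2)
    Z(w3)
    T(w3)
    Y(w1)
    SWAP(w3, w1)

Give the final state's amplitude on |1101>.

|1101> carries amplitude 0 in the final state. Key observation: steps 1-4 multiply out to the identity, so the circuit reduces to the remaining gates.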